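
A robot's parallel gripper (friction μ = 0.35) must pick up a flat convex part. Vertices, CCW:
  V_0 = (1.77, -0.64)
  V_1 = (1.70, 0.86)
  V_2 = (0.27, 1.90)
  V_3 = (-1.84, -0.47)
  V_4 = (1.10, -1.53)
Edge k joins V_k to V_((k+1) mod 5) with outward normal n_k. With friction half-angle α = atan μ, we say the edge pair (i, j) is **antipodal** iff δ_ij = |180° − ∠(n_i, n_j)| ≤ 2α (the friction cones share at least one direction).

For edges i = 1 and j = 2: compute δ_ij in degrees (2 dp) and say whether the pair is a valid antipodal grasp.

α = atan 0.35 = 19.29°;  2α = 38.58°
edge 1: e_1 = (-1.43, +1.04);  n_1 = (+0.5882, +0.8087)
edge 2: e_2 = (-2.11, -2.37);  n_2 = (-0.7469, +0.6650)
∠(n_1, n_2) = 84.35°
δ = |180° − 84.35°| = 95.65°
95.65° > 2α = 38.58°  →  invalid

δ = 95.65°, invalid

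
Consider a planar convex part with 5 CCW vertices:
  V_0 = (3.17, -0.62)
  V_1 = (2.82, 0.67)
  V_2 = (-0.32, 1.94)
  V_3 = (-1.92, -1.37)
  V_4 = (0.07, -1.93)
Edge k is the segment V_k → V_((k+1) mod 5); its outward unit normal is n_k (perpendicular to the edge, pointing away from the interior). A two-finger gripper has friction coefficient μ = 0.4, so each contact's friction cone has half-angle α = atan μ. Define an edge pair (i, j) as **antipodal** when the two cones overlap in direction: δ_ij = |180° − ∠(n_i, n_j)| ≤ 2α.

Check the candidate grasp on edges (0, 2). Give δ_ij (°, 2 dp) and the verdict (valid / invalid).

α = atan 0.4 = 21.80°;  2α = 43.60°
edge 0: e_0 = (-0.35, +1.29);  n_0 = (+0.9651, +0.2619)
edge 2: e_2 = (-1.60, -3.31);  n_2 = (-0.9003, +0.4352)
∠(n_0, n_2) = 139.02°
δ = |180° − 139.02°| = 40.98°
40.98° ≤ 2α = 43.60°  →  valid

δ = 40.98°, valid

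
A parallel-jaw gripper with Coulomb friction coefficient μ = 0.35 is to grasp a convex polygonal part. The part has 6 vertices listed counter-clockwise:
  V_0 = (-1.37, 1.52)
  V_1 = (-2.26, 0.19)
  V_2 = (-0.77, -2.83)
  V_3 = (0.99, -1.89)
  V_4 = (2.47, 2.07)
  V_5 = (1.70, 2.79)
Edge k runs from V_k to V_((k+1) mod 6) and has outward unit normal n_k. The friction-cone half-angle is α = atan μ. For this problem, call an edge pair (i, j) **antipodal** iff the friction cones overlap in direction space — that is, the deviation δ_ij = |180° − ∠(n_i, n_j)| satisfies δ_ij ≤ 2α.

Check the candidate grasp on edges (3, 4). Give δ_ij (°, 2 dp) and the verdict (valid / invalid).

α = atan 0.35 = 19.29°;  2α = 38.58°
edge 3: e_3 = (+1.48, +3.96);  n_3 = (+0.9367, -0.3501)
edge 4: e_4 = (-0.77, +0.72);  n_4 = (+0.6830, +0.7304)
∠(n_3, n_4) = 67.41°
δ = |180° − 67.41°| = 112.59°
112.59° > 2α = 38.58°  →  invalid

δ = 112.59°, invalid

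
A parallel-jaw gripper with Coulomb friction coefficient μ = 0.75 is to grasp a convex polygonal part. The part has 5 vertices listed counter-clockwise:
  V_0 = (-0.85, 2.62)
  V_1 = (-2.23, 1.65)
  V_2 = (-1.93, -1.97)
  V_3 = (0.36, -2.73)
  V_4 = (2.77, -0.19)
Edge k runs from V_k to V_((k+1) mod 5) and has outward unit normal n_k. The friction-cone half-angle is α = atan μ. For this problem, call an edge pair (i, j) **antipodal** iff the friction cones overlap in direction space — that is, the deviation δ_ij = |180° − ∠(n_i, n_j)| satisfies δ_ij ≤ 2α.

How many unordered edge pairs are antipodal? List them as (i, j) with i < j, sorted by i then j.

α = atan 0.75 = 36.87°;  2α = 73.74°
n_0 = (-0.5751, +0.8181)
n_1 = (-0.9966, -0.0826)
n_2 = (-0.3150, -0.9491)
n_3 = (+0.7254, -0.6883)
n_4 = (+0.6132, +0.7899)
  (0,1): δ = 120.37°  ·
  (0,2): δ = 53.46°  ✓
  (0,3): δ = 11.40°  ✓
  (0,4): δ = 107.08°  ·
  (1,2): δ = 113.10°  ·
  (1,3): δ = 48.23°  ✓
  (1,4): δ = 47.44°  ✓
  (2,3): δ = 115.14°  ·
  (2,4): δ = 19.46°  ✓
  (3,4): δ = 84.32°  ·
antipodal pairs: 5

count = 5; pairs: (0,2), (0,3), (1,3), (1,4), (2,4)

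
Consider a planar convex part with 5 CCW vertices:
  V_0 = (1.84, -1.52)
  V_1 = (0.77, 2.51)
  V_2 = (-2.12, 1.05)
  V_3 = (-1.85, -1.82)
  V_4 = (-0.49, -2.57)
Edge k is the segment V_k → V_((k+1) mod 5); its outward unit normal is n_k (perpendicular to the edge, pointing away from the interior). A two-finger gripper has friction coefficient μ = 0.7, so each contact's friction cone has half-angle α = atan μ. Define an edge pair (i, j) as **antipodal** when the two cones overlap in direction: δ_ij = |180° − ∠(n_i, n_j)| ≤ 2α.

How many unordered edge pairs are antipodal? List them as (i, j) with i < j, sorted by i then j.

count = 4; pairs: (0,2), (0,3), (1,3), (1,4)

α = atan 0.7 = 34.99°;  2α = 69.98°
n_0 = (+0.9665, +0.2566)
n_1 = (-0.4509, +0.8926)
n_2 = (-0.9956, -0.0937)
n_3 = (-0.4829, -0.8757)
n_4 = (+0.4109, -0.9117)
  (0,1): δ = 78.07°  ·
  (0,2): δ = 9.50°  ✓
  (0,3): δ = 46.26°  ✓
  (0,4): δ = 99.39°  ·
  (1,2): δ = 111.43°  ·
  (1,3): δ = 55.68°  ✓
  (1,4): δ = 2.54°  ✓
  (2,3): δ = 124.25°  ·
  (2,4): δ = 71.12°  ·
  (3,4): δ = 126.87°  ·
antipodal pairs: 4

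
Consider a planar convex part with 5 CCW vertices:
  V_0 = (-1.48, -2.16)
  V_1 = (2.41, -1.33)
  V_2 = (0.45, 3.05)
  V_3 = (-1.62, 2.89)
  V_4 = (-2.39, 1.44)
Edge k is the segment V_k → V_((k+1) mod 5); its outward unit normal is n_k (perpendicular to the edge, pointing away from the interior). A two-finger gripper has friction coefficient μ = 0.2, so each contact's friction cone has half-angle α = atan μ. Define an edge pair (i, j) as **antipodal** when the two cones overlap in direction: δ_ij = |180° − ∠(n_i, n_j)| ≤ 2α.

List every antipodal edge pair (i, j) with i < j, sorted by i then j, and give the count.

α = atan 0.2 = 11.31°;  2α = 22.62°
n_0 = (+0.2087, -0.9780)
n_1 = (+0.9128, +0.4085)
n_2 = (-0.0771, +0.9970)
n_3 = (-0.8832, +0.4690)
n_4 = (-0.9695, -0.2451)
  (0,1): δ = 77.94°  ·
  (0,2): δ = 7.62°  ✓
  (0,3): δ = 49.99°  ·
  (0,4): δ = 92.14°  ·
  (1,2): δ = 109.69°  ·
  (1,3): δ = 52.08°  ·
  (1,4): δ = 9.92°  ✓
  (2,3): δ = 122.39°  ·
  (2,4): δ = 80.23°  ·
  (3,4): δ = 137.84°  ·
antipodal pairs: 2

count = 2; pairs: (0,2), (1,4)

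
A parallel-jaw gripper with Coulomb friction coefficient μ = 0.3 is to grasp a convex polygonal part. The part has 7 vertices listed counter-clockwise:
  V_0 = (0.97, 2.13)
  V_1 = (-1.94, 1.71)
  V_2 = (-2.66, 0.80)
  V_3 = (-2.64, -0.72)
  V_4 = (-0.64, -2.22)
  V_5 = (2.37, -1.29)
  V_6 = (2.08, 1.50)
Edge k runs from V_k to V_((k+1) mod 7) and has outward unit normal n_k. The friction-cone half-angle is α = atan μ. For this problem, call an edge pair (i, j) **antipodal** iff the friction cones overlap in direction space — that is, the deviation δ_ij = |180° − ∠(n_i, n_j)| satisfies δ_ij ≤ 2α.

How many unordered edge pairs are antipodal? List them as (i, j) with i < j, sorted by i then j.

count = 3; pairs: (0,4), (2,5), (3,6)

α = atan 0.3 = 16.70°;  2α = 33.40°
n_0 = (-0.1428, +0.9897)
n_1 = (-0.7842, +0.6205)
n_2 = (-0.9999, -0.0132)
n_3 = (-0.6000, -0.8000)
n_4 = (+0.2952, -0.9554)
n_5 = (+0.9946, +0.1034)
n_6 = (+0.4936, +0.8697)
  (0,1): δ = 136.56°  ·
  (0,2): δ = 97.46°  ·
  (0,3): δ = 45.08°  ·
  (0,4): δ = 8.96°  ✓
  (0,5): δ = 87.72°  ·
  (0,6): δ = 142.21°  ·
  (1,2): δ = 140.89°  ·
  (1,3): δ = 88.52°  ·
  (1,4): δ = 34.48°  ·
  (1,5): δ = 44.29°  ·
  (1,6): δ = 98.77°  ·
  (2,3): δ = 127.62°  ·
  (2,4): δ = 73.58°  ·
  (2,5): δ = 5.18°  ✓
  (2,6): δ = 59.67°  ·
  (3,4): δ = 125.96°  ·
  (3,5): δ = 47.20°  ·
  (3,6): δ = 7.29°  ✓
  (4,5): δ = 101.24°  ·
  (4,6): δ = 46.75°  ·
  (5,6): δ = 125.51°  ·
antipodal pairs: 3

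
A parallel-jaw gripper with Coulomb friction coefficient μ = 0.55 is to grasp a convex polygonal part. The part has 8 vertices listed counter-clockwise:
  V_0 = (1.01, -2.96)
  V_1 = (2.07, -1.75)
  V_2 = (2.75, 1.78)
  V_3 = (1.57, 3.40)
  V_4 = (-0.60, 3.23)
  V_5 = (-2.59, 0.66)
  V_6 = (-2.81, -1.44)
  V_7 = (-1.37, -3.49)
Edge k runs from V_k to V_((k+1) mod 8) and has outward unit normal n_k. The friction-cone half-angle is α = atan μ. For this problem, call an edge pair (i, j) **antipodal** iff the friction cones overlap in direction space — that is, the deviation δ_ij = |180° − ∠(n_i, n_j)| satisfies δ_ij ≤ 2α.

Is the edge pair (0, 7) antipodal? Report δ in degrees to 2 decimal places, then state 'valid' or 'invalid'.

α = atan 0.55 = 28.81°;  2α = 57.62°
edge 0: e_0 = (+1.06, +1.21);  n_0 = (+0.7522, -0.6589)
edge 7: e_7 = (+2.38, +0.53);  n_7 = (+0.2174, -0.9761)
∠(n_0, n_7) = 36.23°
δ = |180° − 36.23°| = 143.77°
143.77° > 2α = 57.62°  →  invalid

δ = 143.77°, invalid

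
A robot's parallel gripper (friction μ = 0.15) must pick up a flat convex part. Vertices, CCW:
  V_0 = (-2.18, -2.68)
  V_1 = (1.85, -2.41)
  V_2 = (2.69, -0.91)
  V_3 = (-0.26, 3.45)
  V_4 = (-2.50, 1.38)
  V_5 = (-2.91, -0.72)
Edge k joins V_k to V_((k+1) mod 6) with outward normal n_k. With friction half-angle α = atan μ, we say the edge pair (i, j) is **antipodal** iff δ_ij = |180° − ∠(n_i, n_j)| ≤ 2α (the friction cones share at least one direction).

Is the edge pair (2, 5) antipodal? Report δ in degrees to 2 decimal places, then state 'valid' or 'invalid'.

δ = 13.65°, valid

α = atan 0.15 = 8.53°;  2α = 17.06°
edge 2: e_2 = (-2.95, +4.36);  n_2 = (+0.8282, +0.5604)
edge 5: e_5 = (+0.73, -1.96);  n_5 = (-0.9371, -0.3490)
∠(n_2, n_5) = 166.35°
δ = |180° − 166.35°| = 13.65°
13.65° ≤ 2α = 17.06°  →  valid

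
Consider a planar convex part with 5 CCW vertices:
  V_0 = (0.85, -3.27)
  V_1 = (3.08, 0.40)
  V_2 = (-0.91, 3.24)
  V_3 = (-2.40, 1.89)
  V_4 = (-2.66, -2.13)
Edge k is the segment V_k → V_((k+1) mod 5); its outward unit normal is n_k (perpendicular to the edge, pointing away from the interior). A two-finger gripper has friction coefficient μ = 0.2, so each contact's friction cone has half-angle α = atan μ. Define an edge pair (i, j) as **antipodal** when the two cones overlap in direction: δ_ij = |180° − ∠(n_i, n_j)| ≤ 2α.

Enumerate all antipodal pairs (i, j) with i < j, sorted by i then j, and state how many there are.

α = atan 0.2 = 11.31°;  2α = 22.62°
n_0 = (+0.8546, -0.5193)
n_1 = (+0.5799, +0.8147)
n_2 = (-0.6714, +0.7411)
n_3 = (-0.9979, +0.0645)
n_4 = (-0.3089, -0.9511)
  (0,1): δ = 94.16°  ·
  (0,2): δ = 16.54°  ✓
  (0,3): δ = 27.58°  ·
  (0,4): δ = 103.29°  ·
  (1,2): δ = 102.38°  ·
  (1,3): δ = 58.26°  ·
  (1,4): δ = 17.45°  ✓
  (2,3): δ = 135.88°  ·
  (2,4): δ = 60.17°  ·
  (3,4): δ = 104.29°  ·
antipodal pairs: 2

count = 2; pairs: (0,2), (1,4)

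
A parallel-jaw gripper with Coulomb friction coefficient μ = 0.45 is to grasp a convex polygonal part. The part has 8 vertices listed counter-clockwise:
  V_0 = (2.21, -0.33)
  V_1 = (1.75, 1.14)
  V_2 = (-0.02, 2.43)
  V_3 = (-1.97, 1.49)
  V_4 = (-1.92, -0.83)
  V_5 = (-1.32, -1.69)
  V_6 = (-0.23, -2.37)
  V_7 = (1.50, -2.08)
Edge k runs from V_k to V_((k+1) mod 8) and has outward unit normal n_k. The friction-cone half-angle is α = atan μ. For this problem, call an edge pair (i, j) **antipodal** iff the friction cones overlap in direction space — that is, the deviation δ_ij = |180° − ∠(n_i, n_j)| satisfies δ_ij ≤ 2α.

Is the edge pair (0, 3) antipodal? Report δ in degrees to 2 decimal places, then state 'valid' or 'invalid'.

α = atan 0.45 = 24.23°;  2α = 48.46°
edge 0: e_0 = (-0.46, +1.47);  n_0 = (+0.9544, +0.2986)
edge 3: e_3 = (+0.05, -2.32);  n_3 = (-0.9998, -0.0215)
∠(n_0, n_3) = 163.86°
δ = |180° − 163.86°| = 16.14°
16.14° ≤ 2α = 48.46°  →  valid

δ = 16.14°, valid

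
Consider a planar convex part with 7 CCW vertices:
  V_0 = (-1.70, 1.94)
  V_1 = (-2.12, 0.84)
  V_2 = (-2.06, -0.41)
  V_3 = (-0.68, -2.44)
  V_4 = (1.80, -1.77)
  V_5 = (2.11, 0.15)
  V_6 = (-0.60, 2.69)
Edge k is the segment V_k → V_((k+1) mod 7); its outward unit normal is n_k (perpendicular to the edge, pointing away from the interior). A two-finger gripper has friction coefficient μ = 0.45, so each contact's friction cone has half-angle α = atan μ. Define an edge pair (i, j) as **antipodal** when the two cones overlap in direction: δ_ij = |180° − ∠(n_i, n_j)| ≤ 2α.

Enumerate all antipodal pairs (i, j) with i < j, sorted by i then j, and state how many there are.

count = 7; pairs: (0,4), (1,4), (1,5), (2,4), (2,5), (3,6), (4,6)

α = atan 0.45 = 24.23°;  2α = 48.46°
n_0 = (-0.9342, +0.3567)
n_1 = (-0.9988, -0.0479)
n_2 = (-0.8270, -0.5622)
n_3 = (+0.2608, -0.9654)
n_4 = (+0.9872, -0.1594)
n_5 = (+0.6839, +0.7296)
n_6 = (-0.5633, +0.8262)
  (0,1): δ = 156.35°  ·
  (0,2): δ = 124.89°  ·
  (0,3): δ = 53.98°  ·
  (0,4): δ = 11.73°  ✓
  (0,5): δ = 67.75°  ·
  (0,6): δ = 145.18°  ·
  (1,2): δ = 148.54°  ·
  (1,3): δ = 77.63°  ·
  (1,4): δ = 11.92°  ✓
  (1,5): δ = 44.11°  ✓
  (1,6): δ = 121.54°  ·
  (2,3): δ = 109.09°  ·
  (2,4): δ = 43.38°  ✓
  (2,5): δ = 12.65°  ✓
  (2,6): δ = 90.08°  ·
  (3,4): δ = 114.29°  ·
  (3,5): δ = 58.26°  ·
  (3,6): δ = 19.17°  ✓
  (4,5): δ = 123.97°  ·
  (4,6): δ = 46.54°  ✓
  (5,6): δ = 102.57°  ·
antipodal pairs: 7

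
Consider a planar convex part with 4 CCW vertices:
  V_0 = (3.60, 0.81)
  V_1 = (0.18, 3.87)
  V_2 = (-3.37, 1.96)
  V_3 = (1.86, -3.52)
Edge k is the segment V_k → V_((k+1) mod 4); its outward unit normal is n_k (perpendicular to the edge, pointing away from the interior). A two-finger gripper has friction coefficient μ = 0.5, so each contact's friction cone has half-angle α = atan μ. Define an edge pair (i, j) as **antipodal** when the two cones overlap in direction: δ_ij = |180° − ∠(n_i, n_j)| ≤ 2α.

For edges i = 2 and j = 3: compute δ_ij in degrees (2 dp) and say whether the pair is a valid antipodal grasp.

δ = 65.56°, invalid

α = atan 0.5 = 26.57°;  2α = 53.13°
edge 2: e_2 = (+5.23, -5.48);  n_2 = (-0.7234, -0.6904)
edge 3: e_3 = (+1.74, +4.33);  n_3 = (+0.9279, -0.3729)
∠(n_2, n_3) = 114.44°
δ = |180° − 114.44°| = 65.56°
65.56° > 2α = 53.13°  →  invalid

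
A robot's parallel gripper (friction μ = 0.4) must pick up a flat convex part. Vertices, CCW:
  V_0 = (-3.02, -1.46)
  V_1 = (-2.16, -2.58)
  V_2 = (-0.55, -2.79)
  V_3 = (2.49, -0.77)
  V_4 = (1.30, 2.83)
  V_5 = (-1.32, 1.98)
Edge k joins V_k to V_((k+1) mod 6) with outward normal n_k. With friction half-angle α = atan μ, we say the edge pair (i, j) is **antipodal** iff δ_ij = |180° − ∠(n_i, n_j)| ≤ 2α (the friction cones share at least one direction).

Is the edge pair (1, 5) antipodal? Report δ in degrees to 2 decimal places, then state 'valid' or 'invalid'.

δ = 71.13°, invalid

α = atan 0.4 = 21.80°;  2α = 43.60°
edge 1: e_1 = (+1.61, -0.21);  n_1 = (-0.1293, -0.9916)
edge 5: e_5 = (-1.70, -3.44);  n_5 = (-0.8965, +0.4430)
∠(n_1, n_5) = 108.87°
δ = |180° − 108.87°| = 71.13°
71.13° > 2α = 43.60°  →  invalid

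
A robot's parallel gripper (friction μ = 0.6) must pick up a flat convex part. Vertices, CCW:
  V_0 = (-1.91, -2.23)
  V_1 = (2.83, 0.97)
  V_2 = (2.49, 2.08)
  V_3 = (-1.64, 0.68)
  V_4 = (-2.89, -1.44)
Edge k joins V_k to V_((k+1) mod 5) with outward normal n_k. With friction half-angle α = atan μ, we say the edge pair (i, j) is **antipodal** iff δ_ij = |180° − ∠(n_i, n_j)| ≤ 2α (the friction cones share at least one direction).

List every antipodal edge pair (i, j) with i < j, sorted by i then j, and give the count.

count = 5; pairs: (0,2), (0,3), (1,3), (1,4), (2,4)

α = atan 0.6 = 30.96°;  2α = 61.93°
n_0 = (+0.5595, -0.8288)
n_1 = (+0.9562, +0.2929)
n_2 = (-0.3210, +0.9471)
n_3 = (-0.8614, +0.5079)
n_4 = (-0.6276, -0.7785)
  (0,1): δ = 106.99°  ·
  (0,2): δ = 15.30°  ✓
  (0,3): δ = 25.45°  ✓
  (0,4): δ = 107.10°  ·
  (1,2): δ = 88.30°  ·
  (1,3): δ = 47.55°  ✓
  (1,4): δ = 34.10°  ✓
  (2,3): δ = 139.25°  ·
  (2,4): δ = 57.60°  ✓
  (3,4): δ = 98.35°  ·
antipodal pairs: 5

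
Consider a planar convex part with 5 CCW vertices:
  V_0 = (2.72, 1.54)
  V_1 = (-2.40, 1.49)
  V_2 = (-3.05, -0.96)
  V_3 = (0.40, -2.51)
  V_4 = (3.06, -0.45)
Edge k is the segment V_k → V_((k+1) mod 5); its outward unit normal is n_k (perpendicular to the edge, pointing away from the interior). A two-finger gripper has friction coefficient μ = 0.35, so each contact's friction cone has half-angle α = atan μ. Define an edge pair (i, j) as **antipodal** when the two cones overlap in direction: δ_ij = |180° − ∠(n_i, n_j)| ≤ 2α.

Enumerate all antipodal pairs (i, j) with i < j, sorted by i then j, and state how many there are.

count = 4; pairs: (0,2), (0,3), (1,3), (1,4)

α = atan 0.35 = 19.29°;  2α = 38.58°
n_0 = (-0.0098, +1.0000)
n_1 = (-0.9666, +0.2564)
n_2 = (-0.4098, -0.9122)
n_3 = (+0.6123, -0.7906)
n_4 = (+0.9857, +0.1684)
  (0,1): δ = 105.42°  ·
  (0,2): δ = 24.75°  ✓
  (0,3): δ = 37.20°  ✓
  (0,4): δ = 99.14°  ·
  (1,2): δ = 99.33°  ·
  (1,3): δ = 37.39°  ✓
  (1,4): δ = 24.55°  ✓
  (2,3): δ = 118.05°  ·
  (2,4): δ = 56.11°  ·
  (3,4): δ = 118.06°  ·
antipodal pairs: 4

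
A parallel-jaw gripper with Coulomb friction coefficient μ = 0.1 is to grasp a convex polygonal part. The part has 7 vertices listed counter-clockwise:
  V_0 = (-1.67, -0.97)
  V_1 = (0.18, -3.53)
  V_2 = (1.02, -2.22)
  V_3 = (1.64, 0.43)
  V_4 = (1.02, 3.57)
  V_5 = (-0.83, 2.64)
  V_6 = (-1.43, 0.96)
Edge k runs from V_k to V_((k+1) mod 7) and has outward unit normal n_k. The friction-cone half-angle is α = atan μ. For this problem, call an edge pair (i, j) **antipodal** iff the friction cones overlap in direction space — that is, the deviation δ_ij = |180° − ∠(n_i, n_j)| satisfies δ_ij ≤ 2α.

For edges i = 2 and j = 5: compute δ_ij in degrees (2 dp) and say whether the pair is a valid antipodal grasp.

δ = 6.49°, valid

α = atan 0.1 = 5.71°;  2α = 11.42°
edge 2: e_2 = (+0.62, +2.65);  n_2 = (+0.9737, -0.2278)
edge 5: e_5 = (-0.60, -1.68);  n_5 = (-0.9417, +0.3363)
∠(n_2, n_5) = 173.51°
δ = |180° − 173.51°| = 6.49°
6.49° ≤ 2α = 11.42°  →  valid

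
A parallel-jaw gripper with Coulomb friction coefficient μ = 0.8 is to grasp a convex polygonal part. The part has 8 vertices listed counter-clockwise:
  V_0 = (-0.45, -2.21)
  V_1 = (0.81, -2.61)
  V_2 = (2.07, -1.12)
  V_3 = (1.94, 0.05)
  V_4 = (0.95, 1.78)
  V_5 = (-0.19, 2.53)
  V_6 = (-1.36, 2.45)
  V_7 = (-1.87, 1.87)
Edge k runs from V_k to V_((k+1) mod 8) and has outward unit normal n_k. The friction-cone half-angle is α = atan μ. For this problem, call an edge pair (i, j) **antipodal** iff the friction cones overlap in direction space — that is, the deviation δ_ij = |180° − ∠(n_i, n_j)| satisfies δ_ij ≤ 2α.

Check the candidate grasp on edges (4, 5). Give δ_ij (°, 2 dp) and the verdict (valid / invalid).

α = atan 0.8 = 38.66°;  2α = 77.32°
edge 4: e_4 = (-1.14, +0.75);  n_4 = (+0.5496, +0.8354)
edge 5: e_5 = (-1.17, -0.08);  n_5 = (-0.0682, +0.9977)
∠(n_4, n_5) = 37.25°
δ = |180° − 37.25°| = 142.75°
142.75° > 2α = 77.32°  →  invalid

δ = 142.75°, invalid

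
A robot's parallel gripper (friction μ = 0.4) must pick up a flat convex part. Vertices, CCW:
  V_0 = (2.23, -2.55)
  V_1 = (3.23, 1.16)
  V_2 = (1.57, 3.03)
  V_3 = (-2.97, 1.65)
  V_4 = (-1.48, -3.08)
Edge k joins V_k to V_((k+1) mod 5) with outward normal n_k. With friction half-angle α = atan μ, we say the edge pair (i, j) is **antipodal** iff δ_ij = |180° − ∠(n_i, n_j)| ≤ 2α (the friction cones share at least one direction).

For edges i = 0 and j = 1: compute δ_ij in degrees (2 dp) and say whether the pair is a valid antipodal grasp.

δ = 123.32°, invalid

α = atan 0.4 = 21.80°;  2α = 43.60°
edge 0: e_0 = (+1.00, +3.71);  n_0 = (+0.9655, -0.2603)
edge 1: e_1 = (-1.66, +1.87);  n_1 = (+0.7479, +0.6639)
∠(n_0, n_1) = 56.68°
δ = |180° − 56.68°| = 123.32°
123.32° > 2α = 43.60°  →  invalid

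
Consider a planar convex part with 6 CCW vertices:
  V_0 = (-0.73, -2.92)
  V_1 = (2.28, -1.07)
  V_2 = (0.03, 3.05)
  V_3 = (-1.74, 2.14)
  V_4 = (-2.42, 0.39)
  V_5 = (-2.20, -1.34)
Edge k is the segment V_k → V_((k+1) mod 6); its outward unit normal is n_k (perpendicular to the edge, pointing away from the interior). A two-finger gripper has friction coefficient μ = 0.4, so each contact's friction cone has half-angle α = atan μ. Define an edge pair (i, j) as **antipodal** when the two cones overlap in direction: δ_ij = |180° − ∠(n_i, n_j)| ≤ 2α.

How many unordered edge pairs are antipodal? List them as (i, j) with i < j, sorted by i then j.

α = atan 0.4 = 21.80°;  2α = 43.60°
n_0 = (+0.5236, -0.8519)
n_1 = (+0.8777, +0.4793)
n_2 = (-0.4572, +0.8893)
n_3 = (-0.9321, +0.3622)
n_4 = (-0.9920, -0.1262)
n_5 = (-0.7321, -0.6812)
  (0,1): δ = 92.94°  ·
  (0,2): δ = 4.37°  ✓
  (0,3): δ = 37.19°  ✓
  (0,4): δ = 65.67°  ·
  (0,5): δ = 101.36°  ·
  (1,2): δ = 91.43°  ·
  (1,3): δ = 49.87°  ·
  (1,4): δ = 21.39°  ✓
  (1,5): δ = 14.29°  ✓
  (2,3): δ = 138.44°  ·
  (2,4): δ = 109.96°  ·
  (2,5): δ = 74.27°  ·
  (3,4): δ = 151.52°  ·
  (3,5): δ = 115.83°  ·
  (4,5): δ = 144.31°  ·
antipodal pairs: 4

count = 4; pairs: (0,2), (0,3), (1,4), (1,5)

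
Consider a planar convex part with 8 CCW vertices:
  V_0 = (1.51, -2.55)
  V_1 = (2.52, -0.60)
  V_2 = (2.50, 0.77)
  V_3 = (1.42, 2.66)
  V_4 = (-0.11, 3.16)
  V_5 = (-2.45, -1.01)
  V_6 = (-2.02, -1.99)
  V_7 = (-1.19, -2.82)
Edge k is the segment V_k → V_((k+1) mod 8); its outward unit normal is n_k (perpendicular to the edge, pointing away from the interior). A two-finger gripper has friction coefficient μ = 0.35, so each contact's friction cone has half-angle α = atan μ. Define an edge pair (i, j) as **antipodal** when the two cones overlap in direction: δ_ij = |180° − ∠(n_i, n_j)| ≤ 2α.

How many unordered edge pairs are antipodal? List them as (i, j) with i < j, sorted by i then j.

α = atan 0.35 = 19.29°;  2α = 38.58°
n_0 = (+0.8880, -0.4599)
n_1 = (+0.9999, +0.0146)
n_2 = (+0.8682, +0.4961)
n_3 = (+0.3106, +0.9505)
n_4 = (-0.8721, +0.4894)
n_5 = (-0.9157, -0.4018)
n_6 = (-0.7071, -0.7071)
n_7 = (+0.0995, -0.9950)
  (0,1): δ = 151.78°  ·
  (0,2): δ = 122.87°  ·
  (0,3): δ = 80.72°  ·
  (0,4): δ = 1.92°  ✓
  (0,5): δ = 51.07°  ·
  (0,6): δ = 72.38°  ·
  (0,7): δ = 123.09°  ·
  (1,2): δ = 151.09°  ·
  (1,3): δ = 108.93°  ·
  (1,4): δ = 30.14°  ✓
  (1,5): δ = 22.85°  ✓
  (1,6): δ = 44.16°  ·
  (1,7): δ = 94.87°  ·
  (2,3): δ = 137.84°  ·
  (2,4): δ = 59.04°  ·
  (2,5): δ = 6.05°  ✓
  (2,6): δ = 15.26°  ✓
  (2,7): δ = 65.97°  ·
  (3,4): δ = 101.20°  ·
  (3,5): δ = 48.21°  ·
  (3,6): δ = 26.90°  ✓
  (3,7): δ = 23.81°  ✓
  (4,5): δ = 127.01°  ·
  (4,6): δ = 105.70°  ·
  (4,7): δ = 54.99°  ·
  (5,6): δ = 158.69°  ·
  (5,7): δ = 107.98°  ·
  (6,7): δ = 129.29°  ·
antipodal pairs: 7

count = 7; pairs: (0,4), (1,4), (1,5), (2,5), (2,6), (3,6), (3,7)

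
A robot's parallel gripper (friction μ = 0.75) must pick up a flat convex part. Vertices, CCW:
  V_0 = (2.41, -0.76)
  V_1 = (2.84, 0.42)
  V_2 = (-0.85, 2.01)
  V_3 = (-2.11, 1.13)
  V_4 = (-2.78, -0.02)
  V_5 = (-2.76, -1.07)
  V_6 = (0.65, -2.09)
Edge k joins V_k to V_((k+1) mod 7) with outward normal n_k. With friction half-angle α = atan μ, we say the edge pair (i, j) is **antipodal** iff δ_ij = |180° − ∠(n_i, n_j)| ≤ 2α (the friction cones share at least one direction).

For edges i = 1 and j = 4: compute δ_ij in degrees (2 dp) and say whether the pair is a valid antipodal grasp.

α = atan 0.75 = 36.87°;  2α = 73.74°
edge 1: e_1 = (-3.69, +1.59);  n_1 = (+0.3957, +0.9184)
edge 4: e_4 = (+0.02, -1.05);  n_4 = (-0.9998, -0.0190)
∠(n_1, n_4) = 114.40°
δ = |180° − 114.40°| = 65.60°
65.60° ≤ 2α = 73.74°  →  valid

δ = 65.60°, valid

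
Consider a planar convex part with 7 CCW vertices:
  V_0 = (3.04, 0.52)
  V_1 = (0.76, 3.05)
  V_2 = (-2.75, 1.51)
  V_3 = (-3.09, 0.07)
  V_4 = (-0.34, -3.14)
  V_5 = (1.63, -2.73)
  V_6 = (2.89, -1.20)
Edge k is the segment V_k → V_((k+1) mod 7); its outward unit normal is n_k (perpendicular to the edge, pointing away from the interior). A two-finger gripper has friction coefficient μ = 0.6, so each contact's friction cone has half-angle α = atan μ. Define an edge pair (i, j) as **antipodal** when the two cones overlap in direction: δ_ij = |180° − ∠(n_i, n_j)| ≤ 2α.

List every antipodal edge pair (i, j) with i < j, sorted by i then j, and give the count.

count = 9; pairs: (0,2), (0,3), (0,4), (1,4), (1,5), (1,6), (2,5), (2,6), (3,6)

α = atan 0.6 = 30.96°;  2α = 61.93°
n_0 = (+0.7429, +0.6695)
n_1 = (-0.4018, +0.9157)
n_2 = (-0.9732, +0.2298)
n_3 = (-0.7594, -0.6506)
n_4 = (+0.2038, -0.9790)
n_5 = (+0.7719, -0.6357)
n_6 = (+0.9962, -0.0869)
  (0,1): δ = 108.34°  ·
  (0,2): δ = 55.31°  ✓
  (0,3): δ = 1.44°  ✓
  (0,4): δ = 59.73°  ✓
  (0,5): δ = 98.50°  ·
  (0,6): δ = 132.99°  ·
  (1,2): δ = 126.97°  ·
  (1,3): δ = 73.10°  ·
  (1,4): δ = 11.93°  ✓
  (1,5): δ = 26.84°  ✓
  (1,6): δ = 61.33°  ✓
  (2,3): δ = 126.13°  ·
  (2,4): δ = 64.96°  ·
  (2,5): δ = 26.19°  ✓
  (2,6): δ = 8.30°  ✓
  (3,4): δ = 118.83°  ·
  (3,5): δ = 80.06°  ·
  (3,6): δ = 45.57°  ✓
  (4,5): δ = 141.23°  ·
  (4,6): δ = 106.74°  ·
  (5,6): δ = 145.51°  ·
antipodal pairs: 9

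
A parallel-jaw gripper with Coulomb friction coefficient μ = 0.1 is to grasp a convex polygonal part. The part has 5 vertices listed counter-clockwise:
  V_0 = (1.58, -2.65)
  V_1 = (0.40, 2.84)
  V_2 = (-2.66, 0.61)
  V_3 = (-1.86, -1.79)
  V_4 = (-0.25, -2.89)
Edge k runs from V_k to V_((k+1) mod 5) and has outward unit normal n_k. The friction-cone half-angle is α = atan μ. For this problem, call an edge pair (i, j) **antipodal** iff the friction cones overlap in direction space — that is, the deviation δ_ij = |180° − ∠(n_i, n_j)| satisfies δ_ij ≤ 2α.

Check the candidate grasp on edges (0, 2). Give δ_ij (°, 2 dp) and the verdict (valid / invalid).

α = atan 0.1 = 5.71°;  2α = 11.42°
edge 0: e_0 = (-1.18, +5.49);  n_0 = (+0.9777, +0.2101)
edge 2: e_2 = (+0.80, -2.40);  n_2 = (-0.9487, -0.3162)
∠(n_0, n_2) = 173.70°
δ = |180° − 173.70°| = 6.30°
6.30° ≤ 2α = 11.42°  →  valid

δ = 6.30°, valid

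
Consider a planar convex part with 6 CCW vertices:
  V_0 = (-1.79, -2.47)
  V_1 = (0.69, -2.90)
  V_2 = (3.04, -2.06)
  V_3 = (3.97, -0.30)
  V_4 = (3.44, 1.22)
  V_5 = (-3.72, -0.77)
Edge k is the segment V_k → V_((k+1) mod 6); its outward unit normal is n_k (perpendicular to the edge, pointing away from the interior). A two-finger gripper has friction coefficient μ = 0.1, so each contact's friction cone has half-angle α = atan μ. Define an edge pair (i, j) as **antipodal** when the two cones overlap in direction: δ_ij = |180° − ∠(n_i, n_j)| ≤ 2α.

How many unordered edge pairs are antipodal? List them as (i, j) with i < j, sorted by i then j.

count = 1; pairs: (1,4)

α = atan 0.1 = 5.71°;  2α = 11.42°
n_0 = (-0.1708, -0.9853)
n_1 = (+0.3366, -0.9417)
n_2 = (+0.8842, -0.4672)
n_3 = (+0.9442, +0.3292)
n_4 = (-0.2678, +0.9635)
n_5 = (-0.6610, -0.7504)
  (0,1): δ = 150.49°  ·
  (0,2): δ = 108.02°  ·
  (0,3): δ = 60.94°  ·
  (0,4): δ = 25.37°  ·
  (0,5): δ = 148.46°  ·
  (1,2): δ = 137.52°  ·
  (1,3): δ = 90.45°  ·
  (1,4): δ = 4.14°  ✓
  (1,5): δ = 118.96°  ·
  (2,3): δ = 132.92°  ·
  (2,4): δ = 46.62°  ·
  (2,5): δ = 76.48°  ·
  (3,4): δ = 93.69°  ·
  (3,5): δ = 29.40°  ·
  (4,5): δ = 56.91°  ·
antipodal pairs: 1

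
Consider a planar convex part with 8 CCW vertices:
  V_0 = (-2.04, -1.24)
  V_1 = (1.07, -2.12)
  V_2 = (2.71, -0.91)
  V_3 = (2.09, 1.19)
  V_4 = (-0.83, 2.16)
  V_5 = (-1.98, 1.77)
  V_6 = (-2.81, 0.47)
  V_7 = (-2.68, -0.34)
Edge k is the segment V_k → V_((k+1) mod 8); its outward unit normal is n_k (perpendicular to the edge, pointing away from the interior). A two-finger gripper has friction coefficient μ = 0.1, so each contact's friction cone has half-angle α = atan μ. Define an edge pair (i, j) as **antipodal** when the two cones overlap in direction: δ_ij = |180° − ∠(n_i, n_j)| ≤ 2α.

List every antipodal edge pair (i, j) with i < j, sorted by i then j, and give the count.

count = 2; pairs: (0,3), (2,6)

α = atan 0.1 = 5.71°;  2α = 11.42°
n_0 = (-0.2723, -0.9622)
n_1 = (+0.5937, -0.8047)
n_2 = (+0.9591, +0.2832)
n_3 = (+0.3153, +0.9490)
n_4 = (-0.3212, +0.9470)
n_5 = (-0.8429, +0.5381)
n_6 = (-0.9874, -0.1585)
n_7 = (-0.8150, -0.5795)
  (0,1): δ = 127.78°  ·
  (0,2): δ = 57.75°  ·
  (0,3): δ = 2.58°  ✓
  (0,4): δ = 34.53°  ·
  (0,5): δ = 73.24°  ·
  (0,6): δ = 114.92°  ·
  (0,7): δ = 141.22°  ·
  (1,2): δ = 109.97°  ·
  (1,3): δ = 54.80°  ·
  (1,4): δ = 17.69°  ·
  (1,5): δ = 21.02°  ·
  (1,6): δ = 62.70°  ·
  (1,7): δ = 89.00°  ·
  (2,3): δ = 124.82°  ·
  (2,4): δ = 87.72°  ·
  (2,5): δ = 49.01°  ·
  (2,6): δ = 7.33°  ✓
  (2,7): δ = 18.97°  ·
  (3,4): δ = 142.89°  ·
  (3,5): δ = 104.18°  ·
  (3,6): δ = 62.51°  ·
  (3,7): δ = 36.21°  ·
  (4,5): δ = 141.29°  ·
  (4,6): δ = 99.62°  ·
  (4,7): δ = 73.32°  ·
  (5,6): δ = 138.33°  ·
  (5,7): δ = 112.03°  ·
  (6,7): δ = 153.70°  ·
antipodal pairs: 2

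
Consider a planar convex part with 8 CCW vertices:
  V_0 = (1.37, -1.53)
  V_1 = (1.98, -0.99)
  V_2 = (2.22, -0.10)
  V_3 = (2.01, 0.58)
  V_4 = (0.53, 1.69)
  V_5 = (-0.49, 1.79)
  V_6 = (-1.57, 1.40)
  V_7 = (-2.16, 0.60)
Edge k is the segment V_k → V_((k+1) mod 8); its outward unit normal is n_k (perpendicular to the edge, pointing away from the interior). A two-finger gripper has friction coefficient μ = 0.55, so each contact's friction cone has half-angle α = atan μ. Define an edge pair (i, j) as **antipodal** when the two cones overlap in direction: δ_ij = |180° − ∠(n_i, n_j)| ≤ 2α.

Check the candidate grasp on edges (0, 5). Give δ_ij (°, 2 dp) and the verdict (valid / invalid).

α = atan 0.55 = 28.81°;  2α = 57.62°
edge 0: e_0 = (+0.61, +0.54);  n_0 = (+0.6628, -0.7488)
edge 5: e_5 = (-1.08, -0.39);  n_5 = (-0.3396, +0.9406)
∠(n_0, n_5) = 158.34°
δ = |180° − 158.34°| = 21.66°
21.66° ≤ 2α = 57.62°  →  valid

δ = 21.66°, valid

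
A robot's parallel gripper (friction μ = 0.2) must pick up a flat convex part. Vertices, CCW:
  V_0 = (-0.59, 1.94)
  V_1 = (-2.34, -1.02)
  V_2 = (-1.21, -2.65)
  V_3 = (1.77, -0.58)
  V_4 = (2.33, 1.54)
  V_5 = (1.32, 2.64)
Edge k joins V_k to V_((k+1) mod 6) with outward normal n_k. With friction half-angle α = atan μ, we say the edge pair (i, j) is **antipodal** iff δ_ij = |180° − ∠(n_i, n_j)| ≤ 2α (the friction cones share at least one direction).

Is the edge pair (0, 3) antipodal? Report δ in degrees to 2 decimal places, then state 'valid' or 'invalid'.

δ = 15.80°, valid

α = atan 0.2 = 11.31°;  2α = 22.62°
edge 0: e_0 = (-1.75, -2.96);  n_0 = (-0.8608, +0.5089)
edge 3: e_3 = (+0.56, +2.12);  n_3 = (+0.9668, -0.2554)
∠(n_0, n_3) = 164.20°
δ = |180° − 164.20°| = 15.80°
15.80° ≤ 2α = 22.62°  →  valid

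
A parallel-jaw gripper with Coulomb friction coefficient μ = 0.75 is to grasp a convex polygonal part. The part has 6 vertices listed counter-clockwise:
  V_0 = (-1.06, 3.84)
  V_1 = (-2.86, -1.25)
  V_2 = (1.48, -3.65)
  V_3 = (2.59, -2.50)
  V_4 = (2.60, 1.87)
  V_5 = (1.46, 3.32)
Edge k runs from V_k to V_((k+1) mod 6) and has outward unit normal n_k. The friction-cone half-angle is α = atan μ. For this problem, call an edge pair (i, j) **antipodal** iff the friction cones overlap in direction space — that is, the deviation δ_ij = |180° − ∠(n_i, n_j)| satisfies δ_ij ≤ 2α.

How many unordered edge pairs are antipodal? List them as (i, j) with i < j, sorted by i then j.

α = atan 0.75 = 36.87°;  2α = 73.74°
n_0 = (-0.9428, +0.3334)
n_1 = (-0.4839, -0.8751)
n_2 = (+0.7195, -0.6945)
n_3 = (+1.0000, -0.0023)
n_4 = (+0.7861, +0.6181)
n_5 = (+0.2021, +0.9794)
  (0,1): δ = 99.47°  ·
  (0,2): δ = 24.51°  ✓
  (0,3): δ = 19.34°  ✓
  (0,4): δ = 57.65°  ✓
  (0,5): δ = 97.82°  ·
  (1,2): δ = 105.04°  ·
  (1,3): δ = 61.19°  ✓
  (1,4): δ = 22.88°  ✓
  (1,5): δ = 17.28°  ✓
  (2,3): δ = 136.15°  ·
  (2,4): δ = 97.84°  ·
  (2,5): δ = 57.67°  ✓
  (3,4): δ = 141.69°  ·
  (3,5): δ = 101.53°  ·
  (4,5): δ = 139.83°  ·
antipodal pairs: 7

count = 7; pairs: (0,2), (0,3), (0,4), (1,3), (1,4), (1,5), (2,5)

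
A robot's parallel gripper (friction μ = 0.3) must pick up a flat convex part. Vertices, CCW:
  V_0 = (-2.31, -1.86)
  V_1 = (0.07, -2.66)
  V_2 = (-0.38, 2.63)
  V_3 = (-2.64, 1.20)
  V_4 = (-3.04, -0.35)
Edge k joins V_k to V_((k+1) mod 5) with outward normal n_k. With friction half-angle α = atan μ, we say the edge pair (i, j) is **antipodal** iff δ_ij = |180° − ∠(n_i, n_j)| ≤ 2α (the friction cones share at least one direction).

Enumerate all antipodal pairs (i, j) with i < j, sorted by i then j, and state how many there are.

count = 2; pairs: (1,3), (1,4)

α = atan 0.3 = 16.70°;  2α = 33.40°
n_0 = (-0.3186, -0.9479)
n_1 = (+0.9964, +0.0848)
n_2 = (-0.5347, +0.8450)
n_3 = (-0.9683, +0.2499)
n_4 = (-0.9003, -0.4352)
  (0,1): δ = 66.56°  ·
  (0,2): δ = 50.90°  ·
  (0,3): δ = 94.11°  ·
  (0,4): δ = 134.38°  ·
  (1,2): δ = 62.54°  ·
  (1,3): δ = 19.33°  ✓
  (1,4): δ = 20.94°  ✓
  (2,3): δ = 136.79°  ·
  (2,4): δ = 96.52°  ·
  (3,4): δ = 139.73°  ·
antipodal pairs: 2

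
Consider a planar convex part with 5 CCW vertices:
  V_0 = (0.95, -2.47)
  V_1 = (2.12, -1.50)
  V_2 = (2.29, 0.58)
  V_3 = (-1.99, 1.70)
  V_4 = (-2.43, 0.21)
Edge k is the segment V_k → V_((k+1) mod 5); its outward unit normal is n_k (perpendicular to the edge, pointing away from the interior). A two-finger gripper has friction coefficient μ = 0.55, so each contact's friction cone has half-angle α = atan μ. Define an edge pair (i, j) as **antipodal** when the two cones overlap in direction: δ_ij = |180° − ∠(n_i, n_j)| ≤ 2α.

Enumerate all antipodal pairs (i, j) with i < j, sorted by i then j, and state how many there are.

count = 5; pairs: (0,2), (0,3), (1,3), (1,4), (2,4)

α = atan 0.55 = 28.81°;  2α = 57.62°
n_0 = (+0.6382, -0.7698)
n_1 = (+0.9967, -0.0815)
n_2 = (+0.2532, +0.9674)
n_3 = (-0.9591, +0.2832)
n_4 = (-0.6213, -0.7836)
  (0,1): δ = 134.33°  ·
  (0,2): δ = 54.33°  ✓
  (0,3): δ = 33.89°  ✓
  (0,4): δ = 101.93°  ·
  (1,2): δ = 99.99°  ·
  (1,3): δ = 11.78°  ✓
  (1,4): δ = 56.26°  ✓
  (2,3): δ = 91.79°  ·
  (2,4): δ = 23.75°  ✓
  (3,4): δ = 111.96°  ·
antipodal pairs: 5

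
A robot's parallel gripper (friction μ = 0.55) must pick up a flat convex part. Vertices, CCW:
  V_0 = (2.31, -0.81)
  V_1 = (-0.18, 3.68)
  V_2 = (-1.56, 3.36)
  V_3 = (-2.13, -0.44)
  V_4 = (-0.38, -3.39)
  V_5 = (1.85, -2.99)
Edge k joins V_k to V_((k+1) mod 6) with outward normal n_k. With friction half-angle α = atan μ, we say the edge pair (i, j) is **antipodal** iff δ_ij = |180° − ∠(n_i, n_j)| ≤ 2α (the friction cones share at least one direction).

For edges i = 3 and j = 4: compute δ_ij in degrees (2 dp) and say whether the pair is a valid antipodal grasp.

α = atan 0.55 = 28.81°;  2α = 57.62°
edge 3: e_3 = (+1.75, -2.95);  n_3 = (-0.8601, -0.5102)
edge 4: e_4 = (+2.23, +0.40);  n_4 = (+0.1766, -0.9843)
∠(n_3, n_4) = 69.49°
δ = |180° − 69.49°| = 110.51°
110.51° > 2α = 57.62°  →  invalid

δ = 110.51°, invalid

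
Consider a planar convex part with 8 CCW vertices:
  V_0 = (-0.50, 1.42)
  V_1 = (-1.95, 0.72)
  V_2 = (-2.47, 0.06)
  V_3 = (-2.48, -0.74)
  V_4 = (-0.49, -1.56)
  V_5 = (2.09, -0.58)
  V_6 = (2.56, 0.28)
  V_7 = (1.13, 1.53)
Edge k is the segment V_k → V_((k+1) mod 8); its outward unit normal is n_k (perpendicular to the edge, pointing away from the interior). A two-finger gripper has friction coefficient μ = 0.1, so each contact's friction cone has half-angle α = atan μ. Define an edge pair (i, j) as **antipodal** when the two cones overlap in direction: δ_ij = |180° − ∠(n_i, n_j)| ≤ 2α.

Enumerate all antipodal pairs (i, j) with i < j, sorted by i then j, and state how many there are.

count = 2; pairs: (0,4), (1,5)

α = atan 0.1 = 5.71°;  2α = 11.42°
n_0 = (-0.4347, +0.9006)
n_1 = (-0.7855, +0.6189)
n_2 = (-0.9999, +0.0125)
n_3 = (-0.3810, -0.9246)
n_4 = (+0.3551, -0.9348)
n_5 = (+0.8775, -0.4796)
n_6 = (+0.6581, +0.7529)
n_7 = (-0.0673, +0.9977)
  (0,1): δ = 154.00°  ·
  (0,2): δ = 116.49°  ·
  (0,3): δ = 48.16°  ·
  (0,4): δ = 4.97°  ✓
  (0,5): δ = 35.57°  ·
  (0,6): δ = 113.07°  ·
  (0,7): δ = 158.09°  ·
  (1,2): δ = 142.48°  ·
  (1,3): δ = 74.16°  ·
  (1,4): δ = 30.97°  ·
  (1,5): δ = 9.58°  ✓
  (1,6): δ = 87.08°  ·
  (1,7): δ = 132.09°  ·
  (2,3): δ = 111.68°  ·
  (2,4): δ = 68.48°  ·
  (2,5): δ = 27.94°  ·
  (2,6): δ = 49.56°  ·
  (2,7): δ = 94.58°  ·
  (3,4): δ = 136.81°  ·
  (3,5): δ = 96.26°  ·
  (3,6): δ = 18.76°  ·
  (3,7): δ = 26.26°  ·
  (4,5): δ = 139.46°  ·
  (4,6): δ = 61.96°  ·
  (4,7): δ = 16.94°  ·
  (5,6): δ = 102.50°  ·
  (5,7): δ = 57.48°  ·
  (6,7): δ = 134.98°  ·
antipodal pairs: 2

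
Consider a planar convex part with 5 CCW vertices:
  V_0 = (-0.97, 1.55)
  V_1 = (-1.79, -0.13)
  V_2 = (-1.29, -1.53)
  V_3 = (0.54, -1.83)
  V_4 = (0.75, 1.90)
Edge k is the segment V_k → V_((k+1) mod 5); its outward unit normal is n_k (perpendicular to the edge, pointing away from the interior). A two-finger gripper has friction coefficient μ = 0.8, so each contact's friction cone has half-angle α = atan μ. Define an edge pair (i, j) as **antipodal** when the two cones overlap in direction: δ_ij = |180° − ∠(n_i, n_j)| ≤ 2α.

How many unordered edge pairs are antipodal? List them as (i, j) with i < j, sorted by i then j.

α = atan 0.8 = 38.66°;  2α = 77.32°
n_0 = (-0.8987, +0.4386)
n_1 = (-0.9417, -0.3363)
n_2 = (-0.1618, -0.9868)
n_3 = (+0.9984, -0.0562)
n_4 = (-0.1994, +0.9799)
  (0,1): δ = 134.33°  ·
  (0,2): δ = 73.29°  ✓
  (0,3): δ = 22.79°  ✓
  (0,4): δ = 127.52°  ·
  (1,2): δ = 118.96°  ·
  (1,3): δ = 22.88°  ✓
  (1,4): δ = 81.85°  ·
  (2,3): δ = 83.91°  ·
  (2,4): δ = 20.81°  ✓
  (3,4): δ = 75.28°  ✓
antipodal pairs: 5

count = 5; pairs: (0,2), (0,3), (1,3), (2,4), (3,4)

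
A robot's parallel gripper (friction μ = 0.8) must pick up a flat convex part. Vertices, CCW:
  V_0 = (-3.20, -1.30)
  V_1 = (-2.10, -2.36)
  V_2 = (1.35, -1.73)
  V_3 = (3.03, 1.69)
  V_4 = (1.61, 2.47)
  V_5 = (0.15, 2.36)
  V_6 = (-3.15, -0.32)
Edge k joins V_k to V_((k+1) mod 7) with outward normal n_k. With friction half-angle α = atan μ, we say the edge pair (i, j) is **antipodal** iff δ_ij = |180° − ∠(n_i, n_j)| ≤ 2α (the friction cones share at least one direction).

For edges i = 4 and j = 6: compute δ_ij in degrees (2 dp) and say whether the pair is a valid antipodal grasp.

α = atan 0.8 = 38.66°;  2α = 77.32°
edge 4: e_4 = (-1.46, -0.11);  n_4 = (-0.0751, +0.9972)
edge 6: e_6 = (-0.05, -0.98);  n_6 = (-0.9987, +0.0510)
∠(n_4, n_6) = 82.77°
δ = |180° − 82.77°| = 97.23°
97.23° > 2α = 77.32°  →  invalid

δ = 97.23°, invalid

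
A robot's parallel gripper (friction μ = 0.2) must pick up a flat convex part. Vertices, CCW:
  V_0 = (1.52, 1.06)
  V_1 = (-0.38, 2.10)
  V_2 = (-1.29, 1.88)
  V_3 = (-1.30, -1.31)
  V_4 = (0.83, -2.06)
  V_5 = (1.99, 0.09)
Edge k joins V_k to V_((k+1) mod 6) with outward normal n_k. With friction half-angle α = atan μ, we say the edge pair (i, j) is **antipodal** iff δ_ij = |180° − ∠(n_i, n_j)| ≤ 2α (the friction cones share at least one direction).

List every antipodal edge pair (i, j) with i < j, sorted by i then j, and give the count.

α = atan 0.2 = 11.31°;  2α = 22.62°
n_0 = (+0.4801, +0.8772)
n_1 = (-0.2350, +0.9720)
n_2 = (-1.0000, +0.0031)
n_3 = (-0.3321, -0.9432)
n_4 = (+0.8801, -0.4748)
n_5 = (+0.8999, +0.4360)
  (0,1): δ = 137.71°  ·
  (0,2): δ = 61.48°  ·
  (0,3): δ = 9.30°  ✓
  (0,4): δ = 90.35°  ·
  (0,5): δ = 144.55°  ·
  (1,2): δ = 103.77°  ·
  (1,3): δ = 32.99°  ·
  (1,4): δ = 48.06°  ·
  (1,5): δ = 102.26°  ·
  (2,3): δ = 109.22°  ·
  (2,4): δ = 28.17°  ·
  (2,5): δ = 26.03°  ·
  (3,4): δ = 98.95°  ·
  (3,5): δ = 44.75°  ·
  (4,5): δ = 125.80°  ·
antipodal pairs: 1

count = 1; pairs: (0,3)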